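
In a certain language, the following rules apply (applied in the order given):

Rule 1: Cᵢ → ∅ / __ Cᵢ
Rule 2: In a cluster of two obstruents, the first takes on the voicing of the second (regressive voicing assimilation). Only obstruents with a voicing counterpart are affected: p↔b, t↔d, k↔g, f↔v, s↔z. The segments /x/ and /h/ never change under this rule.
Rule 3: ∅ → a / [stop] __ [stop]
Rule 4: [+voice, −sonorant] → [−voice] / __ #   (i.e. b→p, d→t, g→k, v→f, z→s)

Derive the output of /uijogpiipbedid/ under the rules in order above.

Rule 1 (degemination): no segment meets the environment; /uijogpiipbedid/ is unchanged.
Rule 2 (regressive voicing assimilation): /g/ precedes the voiceless obstruent /p/, so it devoices to [k] by assimilation. /p/ precedes the voiced obstruent /b/, so it voices to [b] by assimilation. /uijogpiipbedid/ → uijokpiibbedid.
Rule 3 (stop-cluster a-epenthesis): /k/ and /p/ form a stop–stop cluster, so [a] is inserted between them. /b/ and /b/ form a stop–stop cluster, so [a] is inserted between them. /uijokpiibbedid/ → uijokapiibabedid.
Rule 4 (final devoicing): /d/ is a voiced obstruent in word-final position, so it devoices to [t]. /uijokapiibabedid/ → uijokapiibabedit.

uijokapiibabedit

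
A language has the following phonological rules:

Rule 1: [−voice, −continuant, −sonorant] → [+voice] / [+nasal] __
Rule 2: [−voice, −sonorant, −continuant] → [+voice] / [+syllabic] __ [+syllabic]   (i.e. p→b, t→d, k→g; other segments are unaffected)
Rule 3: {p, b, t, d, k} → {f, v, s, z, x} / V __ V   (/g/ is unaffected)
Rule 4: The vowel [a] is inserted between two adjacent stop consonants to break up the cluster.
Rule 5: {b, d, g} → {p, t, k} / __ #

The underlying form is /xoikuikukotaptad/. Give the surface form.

xoiguigugozapatat

Rule 1 (post-nasal voicing): no segment meets the environment; /xoikuikukotaptad/ is unchanged.
Rule 2 (intervocalic voicing): /k/ is a voiceless stop between vowels /i/ and /u/, so it voices to [g]. /k/ is a voiceless stop between vowels /i/ and /u/, so it voices to [g]. /k/ is a voiceless stop between vowels /u/ and /o/, so it voices to [g]. /t/ is a voiceless stop between vowels /o/ and /a/, so it voices to [d]. /xoikuikukotaptad/ → xoiguigugodaptad.
Rule 3 (intervocalic spirantization): /d/ is a stop between vowels /o/ and /a/, so it spirantizes to the fricative [z]. /xoiguigugodaptad/ → xoiguigugozaptad.
Rule 4 (stop-cluster a-epenthesis): /p/ and /t/ form a stop–stop cluster, so [a] is inserted between them. /xoiguigugozaptad/ → xoiguigugozapatad.
Rule 5 (final devoicing): /d/ is a voiced stop in word-final position, so it devoices to [t]. /xoiguigugozapatad/ → xoiguigugozapatat.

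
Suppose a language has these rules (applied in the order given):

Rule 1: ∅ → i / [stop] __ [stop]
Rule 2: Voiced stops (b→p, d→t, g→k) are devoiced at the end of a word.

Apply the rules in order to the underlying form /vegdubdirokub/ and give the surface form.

vegidubidirokup

Rule 1 (stop-cluster i-epenthesis): /g/ and /d/ form a stop–stop cluster, so [i] is inserted between them. /b/ and /d/ form a stop–stop cluster, so [i] is inserted between them. /vegdubdirokub/ → vegidubidirokub.
Rule 2 (final devoicing): /b/ is a voiced stop in word-final position, so it devoices to [p]. /vegidubidirokub/ → vegidubidirokup.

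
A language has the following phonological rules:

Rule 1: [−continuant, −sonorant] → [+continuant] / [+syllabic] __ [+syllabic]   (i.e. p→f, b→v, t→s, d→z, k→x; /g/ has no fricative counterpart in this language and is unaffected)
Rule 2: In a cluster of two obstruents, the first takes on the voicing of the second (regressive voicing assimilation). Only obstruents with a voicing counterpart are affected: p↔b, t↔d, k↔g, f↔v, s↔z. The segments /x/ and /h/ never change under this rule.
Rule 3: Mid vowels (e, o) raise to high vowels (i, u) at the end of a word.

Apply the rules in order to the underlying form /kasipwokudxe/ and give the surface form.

Rule 1 (intervocalic spirantization): /k/ is a stop between vowels /o/ and /u/, so it spirantizes to the fricative [x]. /kasipwokudxe/ → kasipwoxudxe.
Rule 2 (regressive voicing assimilation): /d/ precedes the voiceless obstruent /x/, so it devoices to [t] by assimilation. /kasipwoxudxe/ → kasipwoxutxe.
Rule 3 (final vowel raising): /e/ is a mid vowel in word-final position, so it raises to [i]. /kasipwoxutxe/ → kasipwoxutxi.

kasipwoxutxi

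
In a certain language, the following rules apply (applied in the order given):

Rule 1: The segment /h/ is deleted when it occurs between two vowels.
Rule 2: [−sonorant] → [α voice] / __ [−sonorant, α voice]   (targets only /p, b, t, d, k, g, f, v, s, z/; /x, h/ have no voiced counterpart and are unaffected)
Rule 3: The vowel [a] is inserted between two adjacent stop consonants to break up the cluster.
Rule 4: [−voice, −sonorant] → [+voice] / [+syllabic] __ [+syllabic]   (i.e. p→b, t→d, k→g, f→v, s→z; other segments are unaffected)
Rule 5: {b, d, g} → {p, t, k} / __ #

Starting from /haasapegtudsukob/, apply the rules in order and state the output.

Rule 1 (intervocalic h-deletion): no segment meets the environment; /haasapegtudsukob/ is unchanged.
Rule 2 (regressive voicing assimilation): /g/ precedes the voiceless obstruent /t/, so it devoices to [k] by assimilation. /d/ precedes the voiceless obstruent /s/, so it devoices to [t] by assimilation. /haasapegtudsukob/ → haasapektutsukob.
Rule 3 (stop-cluster a-epenthesis): /k/ and /t/ form a stop–stop cluster, so [a] is inserted between them. /haasapektutsukob/ → haasapekatutsukob.
Rule 4 (intervocalic voicing): /s/ is a voiceless obstruent between vowels /a/ and /a/, so it voices to [z]. /p/ is a voiceless obstruent between vowels /a/ and /e/, so it voices to [b]. /k/ is a voiceless obstruent between vowels /e/ and /a/, so it voices to [g]. /t/ is a voiceless obstruent between vowels /a/ and /u/, so it voices to [d]. /k/ is a voiceless obstruent between vowels /u/ and /o/, so it voices to [g]. /haasapekatutsukob/ → haazabegadutsugob.
Rule 5 (final devoicing): /b/ is a voiced stop in word-final position, so it devoices to [p]. /haazabegadutsugob/ → haazabegadutsugop.

haazabegadutsugop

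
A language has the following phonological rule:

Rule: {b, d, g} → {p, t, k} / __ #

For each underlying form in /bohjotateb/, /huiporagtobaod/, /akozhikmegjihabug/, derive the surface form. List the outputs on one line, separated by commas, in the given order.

/bohjotateb/: /b/ is a voiced stop in word-final position, so it devoices to [p]. → [bohjotatep].
/huiporagtobaod/: /d/ is a voiced stop in word-final position, so it devoices to [t]. → [huiporagtobaot].
/akozhikmegjihabug/: /g/ is a voiced stop in word-final position, so it devoices to [k]. → [akozhikmegjihabuk].

bohjotatep, huiporagtobaot, akozhikmegjihabuk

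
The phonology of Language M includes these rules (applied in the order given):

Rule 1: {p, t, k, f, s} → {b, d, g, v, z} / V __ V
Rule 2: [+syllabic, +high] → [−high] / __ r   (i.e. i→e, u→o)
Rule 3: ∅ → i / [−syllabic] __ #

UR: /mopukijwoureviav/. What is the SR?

mobugijwooreviavi

Rule 1 (intervocalic voicing): /p/ is a voiceless obstruent between vowels /o/ and /u/, so it voices to [b]. /k/ is a voiceless obstruent between vowels /u/ and /i/, so it voices to [g]. /mopukijwoureviav/ → mobugijwoureviav.
Rule 2 (pre-rhotic lowering): /u/ is a high vowel immediately before /r/, so it lowers to [o]. /mobugijwoureviav/ → mobugijwooreviav.
Rule 3 (final i-epenthesis): the form ends in the consonant /v/, so [i] is inserted word-finally. /mobugijwooreviav/ → mobugijwooreviavi.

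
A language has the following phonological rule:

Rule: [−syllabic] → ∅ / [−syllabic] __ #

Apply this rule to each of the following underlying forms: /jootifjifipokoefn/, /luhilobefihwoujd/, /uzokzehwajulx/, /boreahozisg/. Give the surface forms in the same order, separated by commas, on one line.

/jootifjifipokoefn/: /n/ is the second consonant of a word-final cluster /fn/, so it deletes. → [jootifjifipokoef].
/luhilobefihwoujd/: /d/ is the second consonant of a word-final cluster /jd/, so it deletes. → [luhilobefihwouj].
/uzokzehwajulx/: /x/ is the second consonant of a word-final cluster /lx/, so it deletes. → [uzokzehwajul].
/boreahozisg/: /g/ is the second consonant of a word-final cluster /sg/, so it deletes. → [boreahozis].

jootifjifipokoef, luhilobefihwouj, uzokzehwajul, boreahozis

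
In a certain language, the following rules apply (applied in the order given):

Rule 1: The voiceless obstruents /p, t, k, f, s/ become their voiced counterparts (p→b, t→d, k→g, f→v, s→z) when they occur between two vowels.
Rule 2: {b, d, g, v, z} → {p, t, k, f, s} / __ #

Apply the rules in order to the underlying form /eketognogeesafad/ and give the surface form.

egedognogeezavat

Rule 1 (intervocalic voicing): /k/ is a voiceless obstruent between vowels /e/ and /e/, so it voices to [g]. /t/ is a voiceless obstruent between vowels /e/ and /o/, so it voices to [d]. /s/ is a voiceless obstruent between vowels /e/ and /a/, so it voices to [z]. /f/ is a voiceless obstruent between vowels /a/ and /a/, so it voices to [v]. /eketognogeesafad/ → egedognogeezavad.
Rule 2 (final devoicing): /d/ is a voiced obstruent in word-final position, so it devoices to [t]. /egedognogeezavad/ → egedognogeezavat.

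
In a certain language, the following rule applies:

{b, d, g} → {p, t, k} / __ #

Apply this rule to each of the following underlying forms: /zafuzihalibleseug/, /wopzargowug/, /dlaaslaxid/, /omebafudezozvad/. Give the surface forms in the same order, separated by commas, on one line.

/zafuzihalibleseug/: /g/ is a voiced stop in word-final position, so it devoices to [k]. → [zafuzihalibleseuk].
/wopzargowug/: /g/ is a voiced stop in word-final position, so it devoices to [k]. → [wopzargowuk].
/dlaaslaxid/: /d/ is a voiced stop in word-final position, so it devoices to [t]. → [dlaaslaxit].
/omebafudezozvad/: /d/ is a voiced stop in word-final position, so it devoices to [t]. → [omebafudezozvat].

zafuzihalibleseuk, wopzargowuk, dlaaslaxit, omebafudezozvat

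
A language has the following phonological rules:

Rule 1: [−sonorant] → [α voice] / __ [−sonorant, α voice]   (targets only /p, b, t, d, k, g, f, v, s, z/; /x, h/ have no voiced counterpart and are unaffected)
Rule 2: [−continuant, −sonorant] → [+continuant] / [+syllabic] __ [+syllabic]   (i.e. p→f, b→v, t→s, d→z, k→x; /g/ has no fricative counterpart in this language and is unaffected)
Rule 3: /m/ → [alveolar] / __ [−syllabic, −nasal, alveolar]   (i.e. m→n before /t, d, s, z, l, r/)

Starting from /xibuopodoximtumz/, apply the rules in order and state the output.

Rule 1 (regressive voicing assimilation): no segment meets the environment; /xibuopodoximtumz/ is unchanged.
Rule 2 (intervocalic spirantization): /b/ is a stop between vowels /i/ and /u/, so it spirantizes to the fricative [v]. /p/ is a stop between vowels /o/ and /o/, so it spirantizes to the fricative [f]. /d/ is a stop between vowels /o/ and /o/, so it spirantizes to the fricative [z]. /xibuopodoximtumz/ → xivuofozoximtumz.
Rule 3 (nasal place assimilation): /m/ precedes the alveolar consonant /t/, so it assimilates in place to [n]. /m/ precedes the alveolar consonant /z/, so it assimilates in place to [n]. /xivuofozoximtumz/ → xivuofozoxintunz.

xivuofozoxintunz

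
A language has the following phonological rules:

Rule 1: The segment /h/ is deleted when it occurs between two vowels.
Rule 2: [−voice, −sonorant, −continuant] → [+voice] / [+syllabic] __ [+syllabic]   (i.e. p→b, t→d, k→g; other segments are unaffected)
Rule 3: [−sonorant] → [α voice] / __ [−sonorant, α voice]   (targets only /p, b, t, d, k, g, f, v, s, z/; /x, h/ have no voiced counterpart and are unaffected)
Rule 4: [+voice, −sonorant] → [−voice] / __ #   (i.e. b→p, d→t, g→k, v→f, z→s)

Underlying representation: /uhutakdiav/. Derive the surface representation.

uudagdiaf

Rule 1 (intervocalic h-deletion): /h/ occurs between vowels /u/ and /u/, so it deletes. /uhutakdiav/ → uutakdiav.
Rule 2 (intervocalic voicing): /t/ is a voiceless stop between vowels /u/ and /a/, so it voices to [d]. /uutakdiav/ → uudakdiav.
Rule 3 (regressive voicing assimilation): /k/ precedes the voiced obstruent /d/, so it voices to [g] by assimilation. /uudakdiav/ → uudagdiav.
Rule 4 (final devoicing): /v/ is a voiced obstruent in word-final position, so it devoices to [f]. /uudagdiav/ → uudagdiaf.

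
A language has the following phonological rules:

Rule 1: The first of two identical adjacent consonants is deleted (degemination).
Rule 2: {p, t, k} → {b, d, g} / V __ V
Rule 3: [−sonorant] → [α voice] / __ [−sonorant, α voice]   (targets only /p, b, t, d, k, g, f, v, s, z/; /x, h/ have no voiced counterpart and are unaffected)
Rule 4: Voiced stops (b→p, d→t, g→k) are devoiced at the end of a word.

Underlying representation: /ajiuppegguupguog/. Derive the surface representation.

Rule 1 (degemination): /pp/ is a geminate; the first /p/ deletes. /gg/ is a geminate; the first /g/ deletes. /ajiuppegguupguog/ → ajiupeguupguog.
Rule 2 (intervocalic voicing): /p/ is a voiceless stop between vowels /u/ and /e/, so it voices to [b]. /ajiupeguupguog/ → ajiubeguupguog.
Rule 3 (regressive voicing assimilation): /p/ precedes the voiced obstruent /g/, so it voices to [b] by assimilation. /ajiubeguupguog/ → ajiubeguubguog.
Rule 4 (final devoicing): /g/ is a voiced stop in word-final position, so it devoices to [k]. /ajiubeguubguog/ → ajiubeguubguok.

ajiubeguubguok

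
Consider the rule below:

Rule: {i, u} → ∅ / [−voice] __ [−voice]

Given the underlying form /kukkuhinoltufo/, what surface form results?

kkkhinoltfo

/u/ is a high vowel flanked by voiceless consonants /k/ and /k/, so it deletes.
/u/ is a high vowel flanked by voiceless consonants /k/ and /h/, so it deletes.
/u/ is a high vowel flanked by voiceless consonants /t/ and /f/, so it deletes.
The other instance of /i/ does not occur in the required environment and remains unchanged.
Surface form: [kkkhinoltfo].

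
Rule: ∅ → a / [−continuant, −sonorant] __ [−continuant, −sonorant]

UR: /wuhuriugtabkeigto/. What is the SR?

/g/ and /t/ form a stop–stop cluster, so [a] is inserted between them.
/b/ and /k/ form a stop–stop cluster, so [a] is inserted between them.
/g/ and /t/ form a stop–stop cluster, so [a] is inserted between them.
Surface form: [wuhuriugatabakeigato].

wuhuriugatabakeigato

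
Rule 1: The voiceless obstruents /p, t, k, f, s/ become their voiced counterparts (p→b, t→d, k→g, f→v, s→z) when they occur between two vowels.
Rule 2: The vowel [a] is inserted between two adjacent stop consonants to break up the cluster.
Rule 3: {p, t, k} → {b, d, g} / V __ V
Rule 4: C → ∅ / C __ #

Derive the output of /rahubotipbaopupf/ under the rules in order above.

rahubodibabaobup

Rule 1 (intervocalic voicing): /t/ is a voiceless obstruent between vowels /o/ and /i/, so it voices to [d]. /p/ is a voiceless obstruent between vowels /o/ and /u/, so it voices to [b]. /rahubotipbaopupf/ → rahubodipbaobupf.
Rule 2 (stop-cluster a-epenthesis): /p/ and /b/ form a stop–stop cluster, so [a] is inserted between them. /rahubodipbaobupf/ → rahubodipabaobupf.
Rule 3 (intervocalic voicing): /p/ is a voiceless stop between vowels /i/ and /a/, so it voices to [b]. /rahubodipabaobupf/ → rahubodibabaobupf.
Rule 4 (final cluster simplification): /f/ is the second consonant of a word-final cluster /pf/, so it deletes. /rahubodibabaobupf/ → rahubodibabaobup.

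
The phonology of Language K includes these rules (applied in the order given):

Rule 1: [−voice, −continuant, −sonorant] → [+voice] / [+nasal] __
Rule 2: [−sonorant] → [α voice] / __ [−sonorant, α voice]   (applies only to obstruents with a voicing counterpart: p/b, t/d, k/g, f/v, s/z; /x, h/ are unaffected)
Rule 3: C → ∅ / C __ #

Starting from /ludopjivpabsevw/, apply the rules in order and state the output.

ludopjifpapsev

Rule 1 (post-nasal voicing): no segment meets the environment; /ludopjivpabsevw/ is unchanged.
Rule 2 (regressive voicing assimilation): /v/ precedes the voiceless obstruent /p/, so it devoices to [f] by assimilation. /b/ precedes the voiceless obstruent /s/, so it devoices to [p] by assimilation. /ludopjivpabsevw/ → ludopjifpapsevw.
Rule 3 (final cluster simplification): /w/ is the second consonant of a word-final cluster /vw/, so it deletes. /ludopjifpapsevw/ → ludopjifpapsev.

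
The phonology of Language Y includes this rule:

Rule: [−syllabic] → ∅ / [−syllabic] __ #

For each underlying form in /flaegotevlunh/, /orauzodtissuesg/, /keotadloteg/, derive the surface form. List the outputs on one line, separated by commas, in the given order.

/flaegotevlunh/: /h/ is the second consonant of a word-final cluster /nh/, so it deletes. → [flaegotevlun].
/orauzodtissuesg/: /g/ is the second consonant of a word-final cluster /sg/, so it deletes. → [orauzodtissues].
/keotadloteg/: the rule's environment is not met; surfaces unchanged as [keotadloteg].

flaegotevlun, orauzodtissues, keotadloteg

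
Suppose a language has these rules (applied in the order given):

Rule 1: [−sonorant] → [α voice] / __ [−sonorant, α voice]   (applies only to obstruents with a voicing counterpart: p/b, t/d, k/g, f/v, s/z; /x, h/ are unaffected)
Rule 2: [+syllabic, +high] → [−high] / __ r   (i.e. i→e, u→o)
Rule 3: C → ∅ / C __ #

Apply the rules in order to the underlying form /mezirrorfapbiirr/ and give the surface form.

mezerrorfabbier

Rule 1 (regressive voicing assimilation): /p/ precedes the voiced obstruent /b/, so it voices to [b] by assimilation. /mezirrorfapbiirr/ → mezirrorfabbiirr.
Rule 2 (pre-rhotic lowering): /i/ is a high vowel immediately before /r/, so it lowers to [e]. /i/ is a high vowel immediately before /r/, so it lowers to [e]. /mezirrorfabbiirr/ → mezerrorfabbierr.
Rule 3 (final cluster simplification): /r/ is the second consonant of a word-final cluster /rr/, so it deletes. /mezerrorfabbierr/ → mezerrorfabbier.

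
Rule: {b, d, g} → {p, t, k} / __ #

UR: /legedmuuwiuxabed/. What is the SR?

Scanning /legedmuuwiuxabed/: /g/ at position 3 is not in the conditioning environment; /d/ at position 5 is not in the conditioning environment; /b/ at position 14 is not in the conditioning environment; /d/ is a voiced stop in word-final position, so it devoices to [t].
Result: [legedmuuwiuxabet].

legedmuuwiuxabet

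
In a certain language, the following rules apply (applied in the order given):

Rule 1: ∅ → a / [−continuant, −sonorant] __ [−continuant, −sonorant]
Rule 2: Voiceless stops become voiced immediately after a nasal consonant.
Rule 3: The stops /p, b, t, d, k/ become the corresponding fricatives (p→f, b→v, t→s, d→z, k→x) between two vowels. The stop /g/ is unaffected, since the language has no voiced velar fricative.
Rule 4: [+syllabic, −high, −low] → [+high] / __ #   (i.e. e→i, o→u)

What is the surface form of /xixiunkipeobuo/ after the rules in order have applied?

Rule 1 (stop-cluster a-epenthesis): no segment meets the environment; /xixiunkipeobuo/ is unchanged.
Rule 2 (post-nasal voicing): /k/ is a voiceless stop immediately after the nasal /n/, so it voices to [g]. /xixiunkipeobuo/ → xixiungipeobuo.
Rule 3 (intervocalic spirantization): /p/ is a stop between vowels /i/ and /e/, so it spirantizes to the fricative [f]. /b/ is a stop between vowels /o/ and /u/, so it spirantizes to the fricative [v]. /xixiungipeobuo/ → xixiungifeovuo.
Rule 4 (final vowel raising): /o/ is a mid vowel in word-final position, so it raises to [u]. /xixiungifeovuo/ → xixiungifeovuu.

xixiungifeovuu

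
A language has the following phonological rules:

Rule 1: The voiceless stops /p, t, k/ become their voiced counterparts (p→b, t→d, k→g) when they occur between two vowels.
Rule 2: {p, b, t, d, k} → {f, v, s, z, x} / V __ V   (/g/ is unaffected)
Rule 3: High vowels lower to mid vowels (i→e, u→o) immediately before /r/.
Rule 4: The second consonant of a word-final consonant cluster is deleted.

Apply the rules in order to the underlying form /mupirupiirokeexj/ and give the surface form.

Rule 1 (intervocalic voicing): /p/ is a voiceless stop between vowels /u/ and /i/, so it voices to [b]. /p/ is a voiceless stop between vowels /u/ and /i/, so it voices to [b]. /k/ is a voiceless stop between vowels /o/ and /e/, so it voices to [g]. /mupirupiirokeexj/ → mubirubiirogeexj.
Rule 2 (intervocalic spirantization): /b/ is a stop between vowels /u/ and /i/, so it spirantizes to the fricative [v]. /b/ is a stop between vowels /u/ and /i/, so it spirantizes to the fricative [v]. /mubirubiirogeexj/ → muviruviirogeexj.
Rule 3 (pre-rhotic lowering): /i/ is a high vowel immediately before /r/, so it lowers to [e]. /i/ is a high vowel immediately before /r/, so it lowers to [e]. /muviruviirogeexj/ → muveruvierogeexj.
Rule 4 (final cluster simplification): /j/ is the second consonant of a word-final cluster /xj/, so it deletes. /muveruvierogeexj/ → muveruvierogeex.

muveruvierogeex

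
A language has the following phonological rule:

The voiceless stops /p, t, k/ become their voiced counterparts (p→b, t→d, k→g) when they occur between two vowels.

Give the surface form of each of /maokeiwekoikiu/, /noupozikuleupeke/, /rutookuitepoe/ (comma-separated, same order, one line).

/maokeiwekoikiu/: /k/ is a voiceless stop between vowels /o/ and /e/, so it voices to [g]. /k/ is a voiceless stop between vowels /e/ and /o/, so it voices to [g]. /k/ is a voiceless stop between vowels /i/ and /i/, so it voices to [g]. → [maogeiwegoigiu].
/noupozikuleupeke/: /p/ is a voiceless stop between vowels /u/ and /o/, so it voices to [b]. /k/ is a voiceless stop between vowels /i/ and /u/, so it voices to [g]. /p/ is a voiceless stop between vowels /u/ and /e/, so it voices to [b]. /k/ is a voiceless stop between vowels /e/ and /e/, so it voices to [g]. → [nouboziguleubege].
/rutookuitepoe/: /t/ is a voiceless stop between vowels /u/ and /o/, so it voices to [d]. /k/ is a voiceless stop between vowels /o/ and /u/, so it voices to [g]. /t/ is a voiceless stop between vowels /i/ and /e/, so it voices to [d]. /p/ is a voiceless stop between vowels /e/ and /o/, so it voices to [b]. → [rudooguideboe].

maogeiwegoigiu, nouboziguleubege, rudooguideboe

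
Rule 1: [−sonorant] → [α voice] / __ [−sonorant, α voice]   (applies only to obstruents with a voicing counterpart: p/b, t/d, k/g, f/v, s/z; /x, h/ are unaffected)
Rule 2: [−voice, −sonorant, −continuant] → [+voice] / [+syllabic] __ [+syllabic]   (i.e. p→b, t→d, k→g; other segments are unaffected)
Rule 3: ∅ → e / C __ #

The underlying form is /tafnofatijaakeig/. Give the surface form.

Rule 1 (regressive voicing assimilation): no segment meets the environment; /tafnofatijaakeig/ is unchanged.
Rule 2 (intervocalic voicing): /t/ is a voiceless stop between vowels /a/ and /i/, so it voices to [d]. /k/ is a voiceless stop between vowels /a/ and /e/, so it voices to [g]. /tafnofatijaakeig/ → tafnofadijaageig.
Rule 3 (final e-epenthesis): the form ends in the consonant /g/, so [e] is inserted word-finally. /tafnofadijaageig/ → tafnofadijaageige.

tafnofadijaageige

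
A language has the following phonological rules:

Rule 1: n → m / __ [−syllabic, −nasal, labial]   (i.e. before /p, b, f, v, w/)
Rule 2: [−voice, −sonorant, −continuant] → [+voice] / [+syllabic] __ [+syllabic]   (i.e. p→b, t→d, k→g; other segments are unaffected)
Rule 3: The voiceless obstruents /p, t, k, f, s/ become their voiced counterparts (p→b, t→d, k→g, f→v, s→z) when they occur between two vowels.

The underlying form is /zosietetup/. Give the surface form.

zoziededup

Rule 1 (nasal place assimilation): no segment meets the environment; /zosietetup/ is unchanged.
Rule 2 (intervocalic voicing): /t/ is a voiceless stop between vowels /e/ and /e/, so it voices to [d]. /t/ is a voiceless stop between vowels /e/ and /u/, so it voices to [d]. /zosietetup/ → zosiededup.
Rule 3 (intervocalic voicing): /s/ is a voiceless obstruent between vowels /o/ and /i/, so it voices to [z]. /zosiededup/ → zoziededup.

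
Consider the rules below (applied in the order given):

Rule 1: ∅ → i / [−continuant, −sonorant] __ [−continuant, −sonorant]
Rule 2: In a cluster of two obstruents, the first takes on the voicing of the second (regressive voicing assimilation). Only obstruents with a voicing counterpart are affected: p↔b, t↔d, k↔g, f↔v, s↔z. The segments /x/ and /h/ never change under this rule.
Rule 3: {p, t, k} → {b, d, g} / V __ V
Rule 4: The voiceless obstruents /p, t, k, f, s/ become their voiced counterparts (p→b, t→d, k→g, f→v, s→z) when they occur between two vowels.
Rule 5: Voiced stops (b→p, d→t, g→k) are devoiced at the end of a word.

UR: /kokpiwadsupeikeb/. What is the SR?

Rule 1 (stop-cluster i-epenthesis): /k/ and /p/ form a stop–stop cluster, so [i] is inserted between them. /kokpiwadsupeikeb/ → kokipiwadsupeikeb.
Rule 2 (regressive voicing assimilation): /d/ precedes the voiceless obstruent /s/, so it devoices to [t] by assimilation. /kokipiwadsupeikeb/ → kokipiwatsupeikeb.
Rule 3 (intervocalic voicing): /k/ is a voiceless stop between vowels /o/ and /i/, so it voices to [g]. /p/ is a voiceless stop between vowels /i/ and /i/, so it voices to [b]. /p/ is a voiceless stop between vowels /u/ and /e/, so it voices to [b]. /k/ is a voiceless stop between vowels /i/ and /e/, so it voices to [g]. /kokipiwatsupeikeb/ → kogibiwatsubeigeb.
Rule 4 (intervocalic voicing): no segment meets the environment; /kogibiwatsubeigeb/ is unchanged.
Rule 5 (final devoicing): /b/ is a voiced stop in word-final position, so it devoices to [p]. /kogibiwatsubeigeb/ → kogibiwatsubeigep.

kogibiwatsubeigep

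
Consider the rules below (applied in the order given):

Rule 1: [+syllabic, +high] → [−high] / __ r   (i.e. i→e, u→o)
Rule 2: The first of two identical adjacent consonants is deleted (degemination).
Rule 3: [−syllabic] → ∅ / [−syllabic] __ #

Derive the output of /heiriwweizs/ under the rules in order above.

Rule 1 (pre-rhotic lowering): /i/ is a high vowel immediately before /r/, so it lowers to [e]. /heiriwweizs/ → heeriwweizs.
Rule 2 (degemination): /ww/ is a geminate; the first /w/ deletes. /heeriwweizs/ → heeriweizs.
Rule 3 (final cluster simplification): /s/ is the second consonant of a word-final cluster /zs/, so it deletes. /heeriweizs/ → heeriweiz.

heeriweiz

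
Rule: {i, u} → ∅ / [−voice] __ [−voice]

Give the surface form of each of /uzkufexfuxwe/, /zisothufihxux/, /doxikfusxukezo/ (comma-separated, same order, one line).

/uzkufexfuxwe/: /u/ is a high vowel flanked by voiceless consonants /k/ and /f/, so it deletes. /u/ is a high vowel flanked by voiceless consonants /f/ and /x/, so it deletes. → [uzkfexfxwe].
/zisothufihxux/: /u/ is a high vowel flanked by voiceless consonants /h/ and /f/, so it deletes. /i/ is a high vowel flanked by voiceless consonants /f/ and /h/, so it deletes. /u/ is a high vowel flanked by voiceless consonants /x/ and /x/, so it deletes. → [zisothfhxx].
/doxikfusxukezo/: /i/ is a high vowel flanked by voiceless consonants /x/ and /k/, so it deletes. /u/ is a high vowel flanked by voiceless consonants /f/ and /s/, so it deletes. /u/ is a high vowel flanked by voiceless consonants /x/ and /k/, so it deletes. → [doxkfsxkezo].

uzkfexfxwe, zisothfhxx, doxkfsxkezo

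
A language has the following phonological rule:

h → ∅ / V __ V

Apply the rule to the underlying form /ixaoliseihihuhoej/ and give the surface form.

/h/ occurs between vowels /i/ and /i/, so it deletes.
/h/ occurs between vowels /i/ and /u/, so it deletes.
/h/ occurs between vowels /u/ and /o/, so it deletes.
Surface form: [ixaoliseiiuoej].

ixaoliseiiuoej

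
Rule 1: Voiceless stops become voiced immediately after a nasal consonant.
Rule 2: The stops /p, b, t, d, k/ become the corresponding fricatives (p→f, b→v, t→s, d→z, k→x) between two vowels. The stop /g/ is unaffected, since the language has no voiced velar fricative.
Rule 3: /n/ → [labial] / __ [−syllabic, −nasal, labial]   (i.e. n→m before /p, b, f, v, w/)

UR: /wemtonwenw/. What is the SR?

Rule 1 (post-nasal voicing): /t/ is a voiceless stop immediately after the nasal /m/, so it voices to [d]. /wemtonwenw/ → wemdonwenw.
Rule 2 (intervocalic spirantization): no segment meets the environment; /wemdonwenw/ is unchanged.
Rule 3 (nasal place assimilation): /n/ precedes the labial consonant /w/, so it assimilates in place to [m]. /n/ precedes the labial consonant /w/, so it assimilates in place to [m]. /wemdonwenw/ → wemdomwemw.

wemdomwemw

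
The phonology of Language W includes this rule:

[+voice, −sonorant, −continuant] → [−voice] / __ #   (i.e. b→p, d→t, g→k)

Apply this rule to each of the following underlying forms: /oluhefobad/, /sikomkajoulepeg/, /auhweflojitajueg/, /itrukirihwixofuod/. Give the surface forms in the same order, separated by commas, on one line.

oluhefobat, sikomkajoulepek, auhweflojitajuek, itrukirihwixofuot

/oluhefobad/: /d/ is a voiced stop in word-final position, so it devoices to [t]. → [oluhefobat].
/sikomkajoulepeg/: /g/ is a voiced stop in word-final position, so it devoices to [k]. → [sikomkajoulepek].
/auhweflojitajueg/: /g/ is a voiced stop in word-final position, so it devoices to [k]. → [auhweflojitajuek].
/itrukirihwixofuod/: /d/ is a voiced stop in word-final position, so it devoices to [t]. → [itrukirihwixofuot].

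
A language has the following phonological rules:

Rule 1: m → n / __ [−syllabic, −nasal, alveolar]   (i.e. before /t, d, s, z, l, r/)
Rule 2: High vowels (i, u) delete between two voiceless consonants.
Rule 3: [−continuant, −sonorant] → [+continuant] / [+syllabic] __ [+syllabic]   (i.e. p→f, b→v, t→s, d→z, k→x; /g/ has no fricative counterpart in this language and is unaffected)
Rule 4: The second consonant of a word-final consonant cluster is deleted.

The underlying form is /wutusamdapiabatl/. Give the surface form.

wutsandafiavat

Rule 1 (nasal place assimilation): /m/ precedes the alveolar consonant /d/, so it assimilates in place to [n]. /wutusamdapiabatl/ → wutusandapiabatl.
Rule 2 (high vowel syncope): /u/ is a high vowel flanked by voiceless consonants /t/ and /s/, so it deletes. /wutusandapiabatl/ → wutsandapiabatl.
Rule 3 (intervocalic spirantization): /p/ is a stop between vowels /a/ and /i/, so it spirantizes to the fricative [f]. /b/ is a stop between vowels /a/ and /a/, so it spirantizes to the fricative [v]. /wutsandapiabatl/ → wutsandafiavatl.
Rule 4 (final cluster simplification): /l/ is the second consonant of a word-final cluster /tl/, so it deletes. /wutsandafiavatl/ → wutsandafiavat.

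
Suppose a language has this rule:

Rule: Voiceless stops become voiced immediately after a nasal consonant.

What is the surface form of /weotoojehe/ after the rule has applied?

No segment of /weotoojehe/ meets the structural description of the rule, so the form surfaces unchanged.

weotoojehe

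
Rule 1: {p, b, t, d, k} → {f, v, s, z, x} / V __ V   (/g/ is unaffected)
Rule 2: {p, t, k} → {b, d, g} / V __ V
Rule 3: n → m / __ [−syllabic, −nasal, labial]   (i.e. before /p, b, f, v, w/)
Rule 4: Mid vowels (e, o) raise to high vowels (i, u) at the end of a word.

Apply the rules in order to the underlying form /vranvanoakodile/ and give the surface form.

vramvanoaxozili

Rule 1 (intervocalic spirantization): /k/ is a stop between vowels /a/ and /o/, so it spirantizes to the fricative [x]. /d/ is a stop between vowels /o/ and /i/, so it spirantizes to the fricative [z]. /vranvanoakodile/ → vranvanoaxozile.
Rule 2 (intervocalic voicing): no segment meets the environment; /vranvanoaxozile/ is unchanged.
Rule 3 (nasal place assimilation): /n/ precedes the labial consonant /v/, so it assimilates in place to [m]. /vranvanoaxozile/ → vramvanoaxozile.
Rule 4 (final vowel raising): /e/ is a mid vowel in word-final position, so it raises to [i]. /vramvanoaxozile/ → vramvanoaxozili.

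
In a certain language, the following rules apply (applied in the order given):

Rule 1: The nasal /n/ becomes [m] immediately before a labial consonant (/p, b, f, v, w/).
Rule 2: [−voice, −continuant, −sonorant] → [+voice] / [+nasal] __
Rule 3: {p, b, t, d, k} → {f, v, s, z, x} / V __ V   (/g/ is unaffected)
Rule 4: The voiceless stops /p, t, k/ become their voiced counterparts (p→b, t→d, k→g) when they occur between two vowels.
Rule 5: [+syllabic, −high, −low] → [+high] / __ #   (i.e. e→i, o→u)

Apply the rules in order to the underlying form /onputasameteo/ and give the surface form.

ombusasameseu

Rule 1 (nasal place assimilation): /n/ precedes the labial consonant /p/, so it assimilates in place to [m]. /onputasameteo/ → omputasameteo.
Rule 2 (post-nasal voicing): /p/ is a voiceless stop immediately after the nasal /m/, so it voices to [b]. /omputasameteo/ → ombutasameteo.
Rule 3 (intervocalic spirantization): /t/ is a stop between vowels /u/ and /a/, so it spirantizes to the fricative [s]. /t/ is a stop between vowels /e/ and /e/, so it spirantizes to the fricative [s]. /ombutasameteo/ → ombusasameseo.
Rule 4 (intervocalic voicing): no segment meets the environment; /ombusasameseo/ is unchanged.
Rule 5 (final vowel raising): /o/ is a mid vowel in word-final position, so it raises to [u]. /ombusasameseo/ → ombusasameseu.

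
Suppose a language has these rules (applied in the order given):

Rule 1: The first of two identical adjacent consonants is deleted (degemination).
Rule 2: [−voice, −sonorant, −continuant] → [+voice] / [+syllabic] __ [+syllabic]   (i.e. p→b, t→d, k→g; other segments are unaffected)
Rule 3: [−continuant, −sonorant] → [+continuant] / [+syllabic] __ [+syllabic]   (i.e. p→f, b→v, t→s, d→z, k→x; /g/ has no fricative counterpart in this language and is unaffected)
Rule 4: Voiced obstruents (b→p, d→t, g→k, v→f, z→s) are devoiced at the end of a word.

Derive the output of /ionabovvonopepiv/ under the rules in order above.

ionavovonovevif

Rule 1 (degemination): /vv/ is a geminate; the first /v/ deletes. /ionabovvonopepiv/ → ionabovonopepiv.
Rule 2 (intervocalic voicing): /p/ is a voiceless stop between vowels /o/ and /e/, so it voices to [b]. /p/ is a voiceless stop between vowels /e/ and /i/, so it voices to [b]. /ionabovonopepiv/ → ionabovonobebiv.
Rule 3 (intervocalic spirantization): /b/ is a stop between vowels /a/ and /o/, so it spirantizes to the fricative [v]. /b/ is a stop between vowels /o/ and /e/, so it spirantizes to the fricative [v]. /b/ is a stop between vowels /e/ and /i/, so it spirantizes to the fricative [v]. /ionabovonobebiv/ → ionavovonoveviv.
Rule 4 (final devoicing): /v/ is a voiced obstruent in word-final position, so it devoices to [f]. /ionavovonoveviv/ → ionavovonovevif.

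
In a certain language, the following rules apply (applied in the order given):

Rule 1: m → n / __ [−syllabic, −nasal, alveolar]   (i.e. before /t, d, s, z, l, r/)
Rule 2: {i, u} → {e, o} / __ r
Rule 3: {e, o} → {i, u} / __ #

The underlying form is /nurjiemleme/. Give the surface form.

Rule 1 (nasal place assimilation): /m/ precedes the alveolar consonant /l/, so it assimilates in place to [n]. /nurjiemleme/ → nurjienleme.
Rule 2 (pre-rhotic lowering): /u/ is a high vowel immediately before /r/, so it lowers to [o]. /nurjienleme/ → norjienleme.
Rule 3 (final vowel raising): /e/ is a mid vowel in word-final position, so it raises to [i]. /norjienleme/ → norjienlemi.

norjienlemi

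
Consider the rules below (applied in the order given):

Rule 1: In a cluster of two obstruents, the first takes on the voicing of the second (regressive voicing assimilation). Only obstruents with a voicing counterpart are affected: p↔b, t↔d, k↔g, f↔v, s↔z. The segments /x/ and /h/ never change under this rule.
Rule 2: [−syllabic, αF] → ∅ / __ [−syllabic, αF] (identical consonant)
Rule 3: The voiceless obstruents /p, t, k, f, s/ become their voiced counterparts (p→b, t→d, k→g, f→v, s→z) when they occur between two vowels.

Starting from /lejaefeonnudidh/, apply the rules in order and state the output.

Rule 1 (regressive voicing assimilation): /d/ precedes the voiceless obstruent /h/, so it devoices to [t] by assimilation. /lejaefeonnudidh/ → lejaefeonnudith.
Rule 2 (degemination): /nn/ is a geminate; the first /n/ deletes. /lejaefeonnudith/ → lejaefeonudith.
Rule 3 (intervocalic voicing): /f/ is a voiceless obstruent between vowels /e/ and /e/, so it voices to [v]. /lejaefeonudith/ → lejaeveonudith.

lejaeveonudith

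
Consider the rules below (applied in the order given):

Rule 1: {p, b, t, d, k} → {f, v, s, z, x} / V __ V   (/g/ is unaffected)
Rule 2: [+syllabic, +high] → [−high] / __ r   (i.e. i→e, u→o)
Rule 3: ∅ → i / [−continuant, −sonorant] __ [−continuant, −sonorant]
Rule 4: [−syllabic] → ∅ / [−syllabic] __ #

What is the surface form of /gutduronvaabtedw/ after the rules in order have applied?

gutidoronvaabited

Rule 1 (intervocalic spirantization): no segment meets the environment; /gutduronvaabtedw/ is unchanged.
Rule 2 (pre-rhotic lowering): /u/ is a high vowel immediately before /r/, so it lowers to [o]. /gutduronvaabtedw/ → gutdoronvaabtedw.
Rule 3 (stop-cluster i-epenthesis): /t/ and /d/ form a stop–stop cluster, so [i] is inserted between them. /b/ and /t/ form a stop–stop cluster, so [i] is inserted between them. /gutdoronvaabtedw/ → gutidoronvaabitedw.
Rule 4 (final cluster simplification): /w/ is the second consonant of a word-final cluster /dw/, so it deletes. /gutidoronvaabitedw/ → gutidoronvaabited.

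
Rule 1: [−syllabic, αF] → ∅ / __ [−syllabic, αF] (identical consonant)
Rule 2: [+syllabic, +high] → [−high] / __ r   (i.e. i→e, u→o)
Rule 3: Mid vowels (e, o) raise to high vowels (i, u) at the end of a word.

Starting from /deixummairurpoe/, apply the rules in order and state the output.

deixumaerorpoi

Rule 1 (degemination): /mm/ is a geminate; the first /m/ deletes. /deixummairurpoe/ → deixumairurpoe.
Rule 2 (pre-rhotic lowering): /i/ is a high vowel immediately before /r/, so it lowers to [e]. /u/ is a high vowel immediately before /r/, so it lowers to [o]. /deixumairurpoe/ → deixumaerorpoe.
Rule 3 (final vowel raising): /e/ is a mid vowel in word-final position, so it raises to [i]. /deixumaerorpoe/ → deixumaerorpoi.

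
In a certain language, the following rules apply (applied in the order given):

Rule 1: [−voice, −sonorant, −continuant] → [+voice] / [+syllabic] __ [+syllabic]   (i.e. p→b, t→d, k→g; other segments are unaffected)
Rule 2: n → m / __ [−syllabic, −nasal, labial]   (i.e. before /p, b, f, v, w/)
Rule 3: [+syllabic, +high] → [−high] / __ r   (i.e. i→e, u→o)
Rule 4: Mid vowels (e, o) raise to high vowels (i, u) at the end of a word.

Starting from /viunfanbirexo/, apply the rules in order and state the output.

Rule 1 (intervocalic voicing): no segment meets the environment; /viunfanbirexo/ is unchanged.
Rule 2 (nasal place assimilation): /n/ precedes the labial consonant /f/, so it assimilates in place to [m]. /n/ precedes the labial consonant /b/, so it assimilates in place to [m]. /viunfanbirexo/ → viumfambirexo.
Rule 3 (pre-rhotic lowering): /i/ is a high vowel immediately before /r/, so it lowers to [e]. /viumfambirexo/ → viumfamberexo.
Rule 4 (final vowel raising): /o/ is a mid vowel in word-final position, so it raises to [u]. /viumfamberexo/ → viumfamberexu.

viumfamberexu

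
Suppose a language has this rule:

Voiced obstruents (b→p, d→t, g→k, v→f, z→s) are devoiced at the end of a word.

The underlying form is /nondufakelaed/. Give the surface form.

/d/ is a voiced obstruent in word-final position, so it devoices to [t].
Surface form: [nondufakelaet].

nondufakelaet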